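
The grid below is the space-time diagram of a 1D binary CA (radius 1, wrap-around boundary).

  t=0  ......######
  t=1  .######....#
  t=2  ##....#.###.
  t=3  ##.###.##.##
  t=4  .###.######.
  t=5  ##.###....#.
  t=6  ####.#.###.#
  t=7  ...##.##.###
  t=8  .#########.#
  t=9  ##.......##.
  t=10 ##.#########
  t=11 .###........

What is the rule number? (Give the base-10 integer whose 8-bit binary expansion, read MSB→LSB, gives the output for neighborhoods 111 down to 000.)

107

  nb ###: next=.  (t=0,i=7, bit7=0)
  nb ##.: next=#  (t=0,i=11, bit6=1)
  nb #.#: next=#  (t=1,i=0, bit5=1)
  nb #..: next=.  (t=0,i=0, bit4=0)
  nb .##: next=#  (t=0,i=6, bit3=1)
  nb .#.: next=.  (t=1,i=11, bit2=0)
  nb ..#: next=#  (t=0,i=5, bit1=1)
  nb ...: next=#  (t=0,i=1, bit0=1)
  bits 01101011 = 107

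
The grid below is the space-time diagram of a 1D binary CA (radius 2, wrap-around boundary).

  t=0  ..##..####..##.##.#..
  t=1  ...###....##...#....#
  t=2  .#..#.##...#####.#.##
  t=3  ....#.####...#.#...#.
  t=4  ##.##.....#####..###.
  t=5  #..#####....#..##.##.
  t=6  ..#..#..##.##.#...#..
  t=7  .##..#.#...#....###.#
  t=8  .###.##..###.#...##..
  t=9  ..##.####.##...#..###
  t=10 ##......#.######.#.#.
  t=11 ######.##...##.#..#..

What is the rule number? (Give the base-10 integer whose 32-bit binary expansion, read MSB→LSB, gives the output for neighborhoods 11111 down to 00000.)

2739622965

  nb #####: next=#  (t=2,i=13, bit31=1)
  nb ####.: next=.  (t=0,i=8, bit30=0)
  nb ###.#: next=#  (t=2,i=15, bit29=1)
  nb ###..: next=.  (t=0,i=9, bit28=0)
  nb ##.##: next=.  (t=0,i=14, bit27=0)
  nb ##.#.: next=.  (t=0,i=17, bit26=0)
  nb ##..#: next=#  (t=0,i=4, bit25=1)
  nb ##...: next=#  (t=1,i=6, bit24=1)
  nb #.###: next=.  (t=3,i=6, bit23=0)
  nb #.##.: next=#  (t=0,i=15, bit22=1)
  nb #.#.#: next=.  (t=2,i=17, bit21=0)
  nb #.#..: next=.  (t=0,i=18, bit20=0)
  nb #..##: next=#  (t=0,i=5, bit19=1)
  nb #..#.: next=.  (t=2,i=3, bit18=0)
  nb #...#: next=#  (t=1,i=1, bit17=1)
  nb #....: next=#  (t=0,i=20, bit16=1)
  nb .####: next=.  (t=0,i=7, bit15=0)
  nb .###.: next=#  (t=1,i=4, bit14=1)
  nb .##.#: next=.  (t=0,i=13, bit13=0)
  nb .##..: next=#  (t=0,i=3, bit12=1)
  nb .#.##: next=.  (t=2,i=5, bit11=0)
  nb .#.#.: next=#  (t=3,i=14, bit10=1)
  nb .#..#: next=.  (t=2,i=2, bit9=0)
  nb .#...: next=.  (t=0,i=19, bit8=0)
  nb ..###: next=.  (t=0,i=6, bit7=0)
  nb ..##.: next=.  (t=0,i=2, bit6=0)
  nb ..#.#: next=#  (t=2,i=4, bit5=1)
  nb ..#..: next=#  (t=1,i=15, bit4=1)
  nb ...##: next=.  (t=0,i=1, bit3=0)
  nb ...#.: next=#  (t=1,i=14, bit2=1)
  nb ....#: next=.  (t=0,i=0, bit1=0)
  nb .....: next=#  (t=3,i=1, bit0=1)
  bits 10100011010010110101010000110101 = 2739622965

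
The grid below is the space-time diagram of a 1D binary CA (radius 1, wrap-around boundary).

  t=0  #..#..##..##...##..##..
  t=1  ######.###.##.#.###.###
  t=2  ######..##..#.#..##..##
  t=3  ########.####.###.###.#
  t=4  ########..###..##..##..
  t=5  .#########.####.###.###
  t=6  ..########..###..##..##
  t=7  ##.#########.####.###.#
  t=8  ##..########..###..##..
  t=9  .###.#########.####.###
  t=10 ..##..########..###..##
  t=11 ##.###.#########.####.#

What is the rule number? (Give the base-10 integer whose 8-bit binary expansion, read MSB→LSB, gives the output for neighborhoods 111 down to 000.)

214

  nb ###: next=#  (t=1,i=0, bit7=1)
  nb ##.: next=#  (t=0,i=7, bit6=1)
  nb #.#: next=.  (t=1,i=6, bit5=0)
  nb #..: next=#  (t=0,i=1, bit4=1)
  nb .##: next=.  (t=0,i=6, bit3=0)
  nb .#.: next=#  (t=0,i=0, bit2=1)
  nb ..#: next=#  (t=0,i=2, bit1=1)
  nb ...: next=.  (t=0,i=13, bit0=0)
  bits 11010110 = 214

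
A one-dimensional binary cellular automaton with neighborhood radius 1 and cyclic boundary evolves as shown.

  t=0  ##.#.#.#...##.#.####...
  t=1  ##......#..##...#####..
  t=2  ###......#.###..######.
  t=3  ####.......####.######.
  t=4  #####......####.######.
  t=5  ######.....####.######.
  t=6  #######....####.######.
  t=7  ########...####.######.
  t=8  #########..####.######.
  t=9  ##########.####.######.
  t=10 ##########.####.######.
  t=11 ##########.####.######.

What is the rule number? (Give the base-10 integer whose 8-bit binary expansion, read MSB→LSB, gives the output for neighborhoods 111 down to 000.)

  ###|#  b7=1 t=0,i=17
  ##.|#  b6=1 t=0,i=1
  #.#|.  b5=0 t=0,i=2
  #..|#  b4=1 t=0,i=8
  .##|#  b3=1 t=0,i=0
  .#.|.  b2=0 t=0,i=3
  ..#|.  b1=0 t=0,i=10
  ...|.  b0=0 t=0,i=9
  bits 11011000 = 216

216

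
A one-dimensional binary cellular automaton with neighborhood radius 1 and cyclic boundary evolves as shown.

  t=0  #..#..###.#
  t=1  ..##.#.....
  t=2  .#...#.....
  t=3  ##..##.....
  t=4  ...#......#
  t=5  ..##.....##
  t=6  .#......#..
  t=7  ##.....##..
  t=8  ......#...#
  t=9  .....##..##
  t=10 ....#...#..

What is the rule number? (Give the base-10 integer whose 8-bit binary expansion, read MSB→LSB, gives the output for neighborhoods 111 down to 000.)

  nb ###: next=.  (t=0,i=7, bit7=0)
  nb ##.: next=.  (t=0,i=0, bit6=0)
  nb #.#: next=.  (t=0,i=9, bit5=0)
  nb #..: next=.  (t=0,i=1, bit4=0)
  nb .##: next=.  (t=0,i=6, bit3=0)
  nb .#.: next=#  (t=0,i=3, bit2=1)
  nb ..#: next=#  (t=0,i=2, bit1=1)
  nb ...: next=.  (t=1,i=0, bit0=0)
  bits 00000110 = 6

6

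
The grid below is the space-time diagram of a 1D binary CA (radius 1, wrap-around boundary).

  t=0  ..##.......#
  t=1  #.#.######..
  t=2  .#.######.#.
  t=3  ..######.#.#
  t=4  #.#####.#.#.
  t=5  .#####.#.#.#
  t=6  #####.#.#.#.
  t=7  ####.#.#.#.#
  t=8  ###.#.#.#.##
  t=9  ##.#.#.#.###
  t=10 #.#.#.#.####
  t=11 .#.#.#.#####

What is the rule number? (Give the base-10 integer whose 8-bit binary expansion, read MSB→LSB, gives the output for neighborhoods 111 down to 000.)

  [7] ### => #  t=1,i=5
  [6] ##. => .  t=0,i=3
  [5] #.# => #  t=1,i=1
  [4] #.. => #  t=0,i=0
  [3] .## => #  t=0,i=2
  [2] .#. => .  t=0,i=11
  [1] ..# => .  t=0,i=1
  [0] ... => #  t=0,i=5
  bits 10111001 = 185

185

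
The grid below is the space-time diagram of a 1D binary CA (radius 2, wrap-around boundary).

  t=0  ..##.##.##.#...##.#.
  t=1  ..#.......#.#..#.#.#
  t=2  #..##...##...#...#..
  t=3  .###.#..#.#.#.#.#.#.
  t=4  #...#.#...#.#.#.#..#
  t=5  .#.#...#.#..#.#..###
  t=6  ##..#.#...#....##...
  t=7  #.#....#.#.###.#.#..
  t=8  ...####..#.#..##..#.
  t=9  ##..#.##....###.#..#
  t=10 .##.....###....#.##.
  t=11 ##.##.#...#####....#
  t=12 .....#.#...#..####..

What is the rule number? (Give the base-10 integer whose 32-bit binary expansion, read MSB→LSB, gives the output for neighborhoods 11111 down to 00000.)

  [31] ##### => .  t=11,i=12
  [30] ####. => .  t=8,i=5
  [29] ###.# => .  t=3,i=3
  [28] ###.. => #  t=8,i=6
  [27] ##.## => .  t=0,i=4
  [26] ##.#. => #  t=0,i=10
  [25] ##..# => #  t=6,i=2
  [24] ##... => #  t=2,i=5
  [23] #.### => #  t=7,i=11
  [22] #.##. => .  t=0,i=5
  [21] #.#.# => #  t=1,i=17
  [20] #.#.. => .  t=0,i=11
  [19] #..## => #  t=2,i=2
  [18] #..#. => .  t=1,i=1
  [17] #...# => .  t=0,i=0
  [16] #.... => #  t=1,i=4
  [15] .#### => #  t=8,i=4
  [14] .###. => .  t=3,i=2
  [13] .##.# => .  t=0,i=3
  [12] .##.. => .  t=2,i=4
  [11] .#.## => .  t=7,i=10
  [10] .#.#. => .  t=1,i=11
  [9] .#..# => #  t=1,i=0
  [8] .#... => #  t=0,i=12
  [7] ..### => .  t=3,i=1
  [6] ..##. => #  t=0,i=2
  [5] ..#.# => .  t=1,i=10
  [4] ..#.. => .  t=1,i=2
  [3] ...## => .  t=0,i=1
  [2] ...#. => #  t=1,i=9
  [1] ....# => #  t=1,i=8
  [0] ..... => .  t=1,i=5
  bits 00010111101010011000001101000110 = 396985158

396985158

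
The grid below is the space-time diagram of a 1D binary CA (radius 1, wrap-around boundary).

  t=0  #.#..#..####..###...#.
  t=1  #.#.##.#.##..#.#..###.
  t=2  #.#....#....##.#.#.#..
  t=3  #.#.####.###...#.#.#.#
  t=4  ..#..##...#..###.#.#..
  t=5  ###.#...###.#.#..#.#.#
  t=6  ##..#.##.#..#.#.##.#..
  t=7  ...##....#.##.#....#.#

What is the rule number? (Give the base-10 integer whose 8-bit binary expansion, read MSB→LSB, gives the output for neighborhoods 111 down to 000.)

135

  ### -> #   bit 7 = 1  t=0,i=9
  ##. -> .   bit 6 = 0  t=0,i=11
  #.# -> .   bit 5 = 0  t=0,i=1
  #.. -> .   bit 4 = 0  t=0,i=3
  .## -> .   bit 3 = 0  t=0,i=8
  .#. -> #   bit 2 = 1  t=0,i=0
  ..# -> #   bit 1 = 1  t=0,i=4
  ... -> #   bit 0 = 1  t=0,i=18
  bits 10000111 = 135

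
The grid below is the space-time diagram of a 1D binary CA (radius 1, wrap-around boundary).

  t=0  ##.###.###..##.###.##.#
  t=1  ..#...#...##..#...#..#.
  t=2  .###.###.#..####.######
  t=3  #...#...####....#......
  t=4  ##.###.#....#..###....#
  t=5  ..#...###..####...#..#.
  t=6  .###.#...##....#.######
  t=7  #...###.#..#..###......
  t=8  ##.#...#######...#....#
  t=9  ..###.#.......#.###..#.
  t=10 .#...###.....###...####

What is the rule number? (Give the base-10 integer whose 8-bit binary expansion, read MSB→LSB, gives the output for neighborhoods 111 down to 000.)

54

  ###|.  b7=0 t=0,i=0
  ##.|.  b6=0 t=0,i=1
  #.#|#  b5=1 t=0,i=2
  #..|#  b4=1 t=0,i=10
  .##|.  b3=0 t=0,i=3
  .#.|#  b2=1 t=1,i=2
  ..#|#  b1=1 t=0,i=11
  ...|.  b0=0 t=1,i=0
  bits 00110110 = 54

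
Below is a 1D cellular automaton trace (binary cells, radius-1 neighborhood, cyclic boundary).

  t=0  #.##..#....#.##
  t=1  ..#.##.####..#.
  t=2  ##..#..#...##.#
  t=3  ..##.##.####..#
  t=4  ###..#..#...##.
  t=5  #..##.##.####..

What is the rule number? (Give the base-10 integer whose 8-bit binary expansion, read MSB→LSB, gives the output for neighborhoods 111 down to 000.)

  [7] ### => .  t=0,i=14
  [6] ##. => .  t=0,i=0
  [5] #.# => .  t=0,i=1
  [4] #.. => #  t=0,i=4
  [3] .## => #  t=0,i=2
  [2] .#. => .  t=0,i=6
  [1] ..# => #  t=0,i=5
  [0] ... => #  t=0,i=8
  bits 00011011 = 27

27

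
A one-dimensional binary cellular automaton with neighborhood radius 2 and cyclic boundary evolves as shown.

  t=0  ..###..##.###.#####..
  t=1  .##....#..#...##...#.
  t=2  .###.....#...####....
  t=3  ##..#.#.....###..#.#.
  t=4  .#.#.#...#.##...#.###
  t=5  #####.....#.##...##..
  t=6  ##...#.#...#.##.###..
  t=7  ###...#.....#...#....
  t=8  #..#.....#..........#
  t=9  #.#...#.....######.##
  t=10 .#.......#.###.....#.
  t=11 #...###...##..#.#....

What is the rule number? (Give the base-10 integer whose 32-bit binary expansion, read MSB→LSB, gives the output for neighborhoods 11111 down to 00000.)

94674121

  #####|.  b31=0 t=0,i=16
  ####.|.  b30=0 t=0,i=17
  ###.#|.  b29=0 t=0,i=12
  ###..|.  b28=0 t=0,i=4
  ##.##|.  b27=0 t=0,i=9
  ##.#.|#  b26=1 t=4,i=0
  ##..#|.  b25=0 t=0,i=5
  ##...|#  b24=1 t=0,i=19
  #.###|#  b23=1 t=0,i=10
  #.##.|.  b22=0 t=3,i=0
  #.#.#|#  b21=1 t=3,i=19
  #.#..|.  b20=0 t=3,i=6
  #..##|.  b19=0 t=0,i=6
  #..#.|#  b18=1 t=1,i=9
  #...#|.  b17=0 t=1,i=12
  #....|.  b16=0 t=0,i=20
  .####|#  b15=1 t=0,i=15
  .###.|.  b14=0 t=0,i=3
  .##.#|.  b13=0 t=0,i=8
  .##..|#  b12=1 t=1,i=2
  .#.##|#  b11=1 t=3,i=20
  .#.#.|#  b10=1 t=3,i=5
  .#..#|.  b9=0 t=1,i=8
  .#...|.  b8=0 t=1,i=11
  ..###|#  b7=1 t=0,i=2
  ..##.|#  b6=1 t=0,i=7
  ..#.#|.  b5=0 t=3,i=4
  ..#..|.  b4=0 t=1,i=7
  ...##|#  b3=1 t=0,i=1
  ...#.|.  b2=0 t=1,i=6
  ....#|.  b1=0 t=0,i=0
  .....|#  b0=1 t=2,i=6
  bits 00000101101001001001110011001001 = 94674121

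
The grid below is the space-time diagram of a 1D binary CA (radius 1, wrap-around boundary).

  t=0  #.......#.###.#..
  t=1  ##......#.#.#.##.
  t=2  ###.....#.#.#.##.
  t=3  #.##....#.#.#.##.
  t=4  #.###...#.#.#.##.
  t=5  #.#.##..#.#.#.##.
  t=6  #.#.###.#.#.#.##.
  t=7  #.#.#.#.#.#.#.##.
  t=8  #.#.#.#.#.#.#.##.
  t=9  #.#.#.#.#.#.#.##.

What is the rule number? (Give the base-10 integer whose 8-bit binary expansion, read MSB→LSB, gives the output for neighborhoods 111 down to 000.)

92

  ### -> .   bit 7 = 0  t=0,i=11
  ##. -> #   bit 6 = 1  t=0,i=12
  #.# -> .   bit 5 = 0  t=0,i=9
  #.. -> #   bit 4 = 1  t=0,i=1
  .## -> #   bit 3 = 1  t=0,i=10
  .#. -> #   bit 2 = 1  t=0,i=0
  ..# -> .   bit 1 = 0  t=0,i=7
  ... -> .   bit 0 = 0  t=0,i=2
  bits 01011100 = 92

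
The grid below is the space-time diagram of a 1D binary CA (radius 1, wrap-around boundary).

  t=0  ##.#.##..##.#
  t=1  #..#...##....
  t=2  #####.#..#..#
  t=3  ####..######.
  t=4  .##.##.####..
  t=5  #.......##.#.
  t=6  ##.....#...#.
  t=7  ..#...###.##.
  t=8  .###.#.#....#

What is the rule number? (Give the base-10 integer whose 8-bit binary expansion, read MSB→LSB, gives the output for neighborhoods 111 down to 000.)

150

  ### -> #   bit 7 = 1  t=0,i=0
  ##. -> .   bit 6 = 0  t=0,i=1
  #.# -> .   bit 5 = 0  t=0,i=2
  #.. -> #   bit 4 = 1  t=0,i=7
  .## -> .   bit 3 = 0  t=0,i=5
  .#. -> #   bit 2 = 1  t=0,i=3
  ..# -> #   bit 1 = 1  t=0,i=8
  ... -> .   bit 0 = 0  t=1,i=5
  bits 10010110 = 150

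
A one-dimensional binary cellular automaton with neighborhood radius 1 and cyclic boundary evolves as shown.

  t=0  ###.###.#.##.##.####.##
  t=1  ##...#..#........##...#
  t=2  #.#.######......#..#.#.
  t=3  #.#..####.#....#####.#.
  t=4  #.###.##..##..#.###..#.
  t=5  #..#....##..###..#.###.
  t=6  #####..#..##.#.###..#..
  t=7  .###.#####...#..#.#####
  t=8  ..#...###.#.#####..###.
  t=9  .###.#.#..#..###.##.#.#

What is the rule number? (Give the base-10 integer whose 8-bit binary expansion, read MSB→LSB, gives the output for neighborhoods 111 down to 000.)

  ###|#  b7=1 t=0,i=0
  ##.|.  b6=0 t=0,i=2
  #.#|.  b5=0 t=0,i=3
  #..|#  b4=1 t=1,i=2
  .##|.  b3=0 t=0,i=4
  .#.|#  b2=1 t=0,i=8
  ..#|#  b1=1 t=1,i=4
  ...|.  b0=0 t=1,i=3
  bits 10010110 = 150

150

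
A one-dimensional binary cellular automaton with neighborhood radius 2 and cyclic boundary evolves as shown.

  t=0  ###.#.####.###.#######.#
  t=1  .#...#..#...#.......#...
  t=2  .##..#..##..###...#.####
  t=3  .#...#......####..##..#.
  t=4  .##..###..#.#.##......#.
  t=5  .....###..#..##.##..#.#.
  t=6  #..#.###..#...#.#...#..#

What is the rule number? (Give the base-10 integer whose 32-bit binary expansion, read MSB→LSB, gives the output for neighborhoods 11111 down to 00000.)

  ##### -> .   bit 31 = 0  t=0,i=17
  ####. -> #   bit 30 = 1  t=0,i=1
  ###.# -> .   bit 29 = 0  t=0,i=2
  ###.. -> #   bit 28 = 1  t=2,i=14
  ##.## -> .   bit 27 = 0  t=0,i=10
  ##.#. -> .   bit 26 = 0  t=0,i=3
  ##..# -> .   bit 25 = 0  t=2,i=3
  ##... -> #   bit 24 = 1  t=2,i=15
  #.### -> .   bit 23 = 0  t=0,i=6
  #.##. -> #   bit 22 = 1  t=2,i=1
  #.#.# -> .   bit 21 = 0  t=0,i=4
  #.#.. -> .   bit 20 = 0  t=5,i=22
  #..## -> .   bit 19 = 0  t=2,i=7
  #..#. -> .   bit 18 = 0  t=1,i=7
  #...# -> .   bit 17 = 0  t=1,i=3
  #.... -> #   bit 16 = 1  t=1,i=14
  .#### -> .   bit 15 = 0  t=0,i=0
  .###. -> #   bit 14 = 1  t=0,i=12
  .##.# -> #   bit 13 = 1  t=5,i=14
  .##.. -> .   bit 12 = 0  t=2,i=2
  .#.## -> #   bit 11 = 1  t=0,i=5
  .#.#. -> .   bit 10 = 0  t=4,i=11
  .#..# -> .   bit 9 = 0  t=1,i=6
  .#... -> #   bit 8 = 1  t=1,i=2
  ..### -> #   bit 7 = 1  t=2,i=12
  ..##. -> .   bit 6 = 0  t=2,i=8
  ..#.# -> #   bit 5 = 1  t=2,i=18
  ..#.. -> #   bit 4 = 1  t=1,i=1
  ...## -> .   bit 3 = 0  t=3,i=11
  ...#. -> .   bit 2 = 0  t=1,i=0
  ....# -> #   bit 1 = 1  t=1,i=18
  ..... -> .   bit 0 = 0  t=1,i=15
  bits 01010001010000010110100110110010 = 1363241394

1363241394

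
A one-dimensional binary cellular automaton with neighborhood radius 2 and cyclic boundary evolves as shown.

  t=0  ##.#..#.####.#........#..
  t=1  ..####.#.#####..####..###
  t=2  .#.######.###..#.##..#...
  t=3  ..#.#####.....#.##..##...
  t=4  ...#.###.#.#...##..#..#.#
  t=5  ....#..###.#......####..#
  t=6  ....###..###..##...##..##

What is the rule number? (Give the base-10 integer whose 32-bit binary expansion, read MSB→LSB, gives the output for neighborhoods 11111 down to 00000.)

3850144273

  #####|#  b31=1 t=1,i=11
  ####.|#  b30=1 t=0,i=10
  ###.#|#  b29=1 t=0,i=11
  ###..|.  b28=0 t=1,i=13
  ##.##|.  b27=0 t=2,i=9
  ##.#.|#  b26=1 t=0,i=2
  ##..#|.  b25=0 t=1,i=0
  ##...|#  b24=1 t=3,i=9
  #.###|.  b23=0 t=0,i=8
  #.##.|#  b22=1 t=2,i=17
  #.#.#|#  b21=1 t=1,i=7
  #.#..|#  b20=1 t=0,i=3
  #..##|#  b19=1 t=0,i=24
  #..#.|#  b18=1 t=0,i=5
  #...#|.  b17=0 t=4,i=1
  #....|.  b16=0 t=0,i=15
  .####|#  b15=1 t=0,i=9
  .###.|.  b14=0 t=1,i=23
  .##.#|.  b13=0 t=0,i=1
  .##..|.  b12=0 t=2,i=18
  .#.##|#  b11=1 t=0,i=7
  .#.#.|.  b10=0 t=4,i=10
  .#..#|#  b9=1 t=0,i=4
  .#...|.  b8=0 t=0,i=14
  ..###|.  b7=0 t=1,i=2
  ..##.|.  b6=0 t=0,i=0
  ..#.#|.  b5=0 t=0,i=6
  ..#..|#  b4=1 t=0,i=22
  ...##|.  b3=0 t=4,i=14
  ...#.|.  b2=0 t=0,i=21
  ....#|.  b1=0 t=0,i=20
  .....|#  b0=1 t=0,i=16
  bits 11100101011111001000101000010001 = 3850144273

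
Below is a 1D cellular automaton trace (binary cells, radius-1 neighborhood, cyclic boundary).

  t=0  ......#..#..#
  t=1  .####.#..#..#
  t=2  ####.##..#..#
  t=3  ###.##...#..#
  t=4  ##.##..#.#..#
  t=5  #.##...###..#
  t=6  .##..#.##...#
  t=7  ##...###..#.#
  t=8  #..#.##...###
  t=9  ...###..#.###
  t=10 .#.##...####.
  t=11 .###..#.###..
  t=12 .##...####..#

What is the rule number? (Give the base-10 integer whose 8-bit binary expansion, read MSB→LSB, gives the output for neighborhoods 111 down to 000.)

173

  ###|#  b7=1 t=1,i=2
  ##.|.  b6=0 t=1,i=4
  #.#|#  b5=1 t=1,i=0
  #..|.  b4=0 t=0,i=0
  .##|#  b3=1 t=1,i=1
  .#.|#  b2=1 t=0,i=6
  ..#|.  b1=0 t=0,i=5
  ...|#  b0=1 t=0,i=1
  bits 10101101 = 173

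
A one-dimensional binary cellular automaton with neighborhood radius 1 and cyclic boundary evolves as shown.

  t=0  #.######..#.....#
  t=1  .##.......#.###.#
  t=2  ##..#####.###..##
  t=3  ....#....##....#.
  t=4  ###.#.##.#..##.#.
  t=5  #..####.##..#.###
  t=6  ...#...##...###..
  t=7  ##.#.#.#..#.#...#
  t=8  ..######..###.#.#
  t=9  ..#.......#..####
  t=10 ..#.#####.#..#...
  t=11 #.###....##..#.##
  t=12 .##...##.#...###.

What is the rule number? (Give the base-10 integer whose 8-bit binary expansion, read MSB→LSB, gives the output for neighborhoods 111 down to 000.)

  ###|.  b7=0 t=0,i=3
  ##.|.  b6=0 t=0,i=0
  #.#|#  b5=1 t=0,i=1
  #..|.  b4=0 t=0,i=8
  .##|#  b3=1 t=0,i=2
  .#.|#  b2=1 t=0,i=10
  ..#|.  b1=0 t=0,i=9
  ...|#  b0=1 t=0,i=12
  bits 00101101 = 45

45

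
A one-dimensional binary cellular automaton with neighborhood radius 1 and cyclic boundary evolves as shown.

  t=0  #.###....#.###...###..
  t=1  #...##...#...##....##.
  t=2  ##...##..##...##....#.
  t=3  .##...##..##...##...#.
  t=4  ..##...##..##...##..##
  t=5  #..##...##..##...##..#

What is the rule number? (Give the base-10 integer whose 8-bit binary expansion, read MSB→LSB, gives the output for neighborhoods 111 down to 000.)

  nb ###: next=.  (t=0,i=3, bit7=0)
  nb ##.: next=#  (t=0,i=4, bit6=1)
  nb #.#: next=.  (t=0,i=1, bit5=0)
  nb #..: next=#  (t=0,i=5, bit4=1)
  nb .##: next=.  (t=0,i=2, bit3=0)
  nb .#.: next=#  (t=0,i=0, bit2=1)
  nb ..#: next=.  (t=0,i=8, bit1=0)
  nb ...: next=.  (t=0,i=6, bit0=0)
  bits 01010100 = 84

84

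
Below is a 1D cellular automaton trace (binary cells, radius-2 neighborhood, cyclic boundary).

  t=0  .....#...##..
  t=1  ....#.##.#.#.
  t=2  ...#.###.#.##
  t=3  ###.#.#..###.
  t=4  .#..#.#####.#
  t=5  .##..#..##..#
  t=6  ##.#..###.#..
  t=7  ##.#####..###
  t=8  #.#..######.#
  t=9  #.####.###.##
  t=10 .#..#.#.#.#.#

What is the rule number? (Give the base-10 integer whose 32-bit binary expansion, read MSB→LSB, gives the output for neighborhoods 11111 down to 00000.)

  nb #####: next=#  (t=4,i=8, bit31=1)
  nb ####.: next=#  (t=4,i=9, bit30=1)
  nb ###.#: next=.  (t=2,i=7, bit29=0)
  nb ###..: next=#  (t=7,i=7, bit28=1)
  nb ##.##: next=#  (t=3,i=12, bit27=1)
  nb ##.#.: next=.  (t=1,i=8, bit26=0)
  nb ##..#: next=#  (t=5,i=3, bit25=1)
  nb ##...: next=#  (t=0,i=11, bit24=1)
  nb #.###: next=.  (t=2,i=5, bit23=0)
  nb #.##.: next=#  (t=1,i=6, bit22=1)
  nb #.#.#: next=#  (t=1,i=9, bit21=1)
  nb #.#..: next=#  (t=1,i=11, bit20=1)
  nb #..##: next=#  (t=3,i=8, bit19=1)
  nb #..#.: next=.  (t=4,i=3, bit18=0)
  nb #...#: next=#  (t=0,i=7, bit17=1)
  nb #....: next=.  (t=0,i=12, bit16=0)
  nb .####: next=.  (t=4,i=7, bit15=0)
  nb .###.: next=#  (t=2,i=6, bit14=1)
  nb .##.#: next=#  (t=1,i=7, bit13=1)
  nb .##..: next=.  (t=0,i=10, bit12=0)
  nb .#.##: next=#  (t=1,i=5, bit11=1)
  nb .#.#.: next=.  (t=1,i=10, bit10=0)
  nb .#..#: next=#  (t=3,i=7, bit9=1)
  nb .#...: next=#  (t=0,i=6, bit8=1)
  nb ..###: next=#  (t=3,i=9, bit7=1)
  nb ..##.: next=#  (t=0,i=9, bit6=1)
  nb ..#.#: next=.  (t=1,i=4, bit5=0)
  nb ..#..: next=.  (t=0,i=5, bit4=0)
  nb ...##: next=.  (t=0,i=8, bit3=0)
  nb ...#.: next=#  (t=0,i=4, bit2=1)
  nb ....#: next=.  (t=0,i=3, bit1=0)
  nb .....: next=.  (t=0,i=0, bit0=0)
  bits 11011011011110100110101111000100 = 3682233284

3682233284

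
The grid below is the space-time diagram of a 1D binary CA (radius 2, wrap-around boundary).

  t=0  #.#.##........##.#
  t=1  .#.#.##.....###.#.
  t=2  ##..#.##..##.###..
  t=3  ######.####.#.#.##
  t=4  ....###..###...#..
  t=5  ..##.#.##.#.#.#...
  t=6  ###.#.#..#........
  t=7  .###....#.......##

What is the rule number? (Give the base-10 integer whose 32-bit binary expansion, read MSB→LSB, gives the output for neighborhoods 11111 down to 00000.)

  nb #####: next=.  (t=3,i=0, bit31=0)
  nb ####.: next=#  (t=3,i=4, bit30=1)
  nb ###.#: next=#  (t=1,i=14, bit29=1)
  nb ###..: next=.  (t=2,i=15, bit28=0)
  nb ##.##: next=#  (t=0,i=16, bit27=1)
  nb ##.#.: next=#  (t=0,i=1, bit26=1)
  nb ##..#: next=#  (t=2,i=2, bit25=1)
  nb ##...: next=#  (t=0,i=6, bit24=1)
  nb #.###: next=.  (t=2,i=13, bit23=0)
  nb #.##.: next=.  (t=0,i=4, bit22=0)
  nb #.#.#: next=.  (t=0,i=2, bit21=0)
  nb #.#..: next=.  (t=1,i=16, bit20=0)
  nb #..##: next=#  (t=2,i=9, bit19=1)
  nb #..#.: next=#  (t=1,i=0, bit18=1)
  nb #...#: next=.  (t=4,i=13, bit17=0)
  nb #....: next=.  (t=0,i=7, bit16=0)
  nb .####: next=.  (t=3,i=8, bit15=0)
  nb .###.: next=#  (t=1,i=13, bit14=1)
  nb .##.#: next=.  (t=0,i=0, bit13=0)
  nb .##..: next=#  (t=0,i=5, bit12=1)
  nb .#.##: next=#  (t=0,i=3, bit11=1)
  nb .#.#.: next=.  (t=1,i=2, bit10=0)
  nb .#..#: next=.  (t=1,i=17, bit9=0)
  nb .#...: next=.  (t=4,i=16, bit8=0)
  nb ..###: next=.  (t=1,i=12, bit7=0)
  nb ..##.: next=#  (t=0,i=14, bit6=1)
  nb ..#.#: next=#  (t=1,i=1, bit5=1)
  nb ..#..: next=.  (t=4,i=15, bit4=0)
  nb ...##: next=#  (t=0,i=13, bit3=1)
  nb ...#.: next=#  (t=4,i=14, bit2=1)
  nb ....#: next=#  (t=0,i=12, bit1=1)
  nb .....: next=.  (t=0,i=8, bit0=0)
  bits 01101111000011000101100001101110 = 1863080046

1863080046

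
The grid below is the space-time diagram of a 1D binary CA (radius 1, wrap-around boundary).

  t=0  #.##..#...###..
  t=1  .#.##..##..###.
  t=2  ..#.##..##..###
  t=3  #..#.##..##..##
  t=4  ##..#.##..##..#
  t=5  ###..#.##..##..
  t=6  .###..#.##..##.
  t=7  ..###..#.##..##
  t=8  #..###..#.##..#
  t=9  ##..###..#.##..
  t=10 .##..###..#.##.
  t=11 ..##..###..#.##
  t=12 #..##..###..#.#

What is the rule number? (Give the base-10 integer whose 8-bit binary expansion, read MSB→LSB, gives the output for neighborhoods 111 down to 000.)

241

  nb ###: next=#  (t=0,i=11, bit7=1)
  nb ##.: next=#  (t=0,i=3, bit6=1)
  nb #.#: next=#  (t=0,i=1, bit5=1)
  nb #..: next=#  (t=0,i=4, bit4=1)
  nb .##: next=.  (t=0,i=2, bit3=0)
  nb .#.: next=.  (t=0,i=0, bit2=0)
  nb ..#: next=.  (t=0,i=5, bit1=0)
  nb ...: next=#  (t=0,i=8, bit0=1)
  bits 11110001 = 241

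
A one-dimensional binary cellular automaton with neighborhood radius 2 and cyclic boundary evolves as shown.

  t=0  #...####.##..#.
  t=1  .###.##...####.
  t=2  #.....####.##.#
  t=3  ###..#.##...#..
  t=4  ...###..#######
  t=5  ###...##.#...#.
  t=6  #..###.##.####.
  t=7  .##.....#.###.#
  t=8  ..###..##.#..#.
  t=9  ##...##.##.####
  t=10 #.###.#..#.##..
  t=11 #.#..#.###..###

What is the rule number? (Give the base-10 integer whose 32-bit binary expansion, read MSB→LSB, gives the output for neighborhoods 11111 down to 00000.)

1200599868

  [31] ##### => .  t=4,i=10
  [30] ####. => #  t=0,i=6
  [29] ###.# => .  t=0,i=7
  [28] ###.. => .  t=1,i=13
  [27] ##.## => .  t=0,i=8
  [26] ##.#. => #  t=5,i=8
  [25] ##..# => #  t=0,i=11
  [24] ##... => #  t=1,i=7
  [23] #.### => #  t=5,i=0
  [22] #.##. => .  t=0,i=9
  [21] #.#.# => .  t=7,i=14
  [20] #.#.. => .  t=0,i=0
  [19] #..## => #  t=1,i=0
  [18] #..#. => #  t=0,i=12
  [17] #...# => #  t=0,i=2
  [16] #.... => #  t=2,i=2
  [15] .#### => #  t=0,i=5
  [14] .###. => .  t=1,i=2
  [13] .##.# => #  t=2,i=12
  [12] .##.. => #  t=0,i=10
  [11] .#.## => .  t=3,i=6
  [10] .#.#. => .  t=0,i=14
  [9] .#..# => #  t=3,i=13
  [8] .#... => #  t=0,i=1
  [7] ..### => .  t=0,i=4
  [6] ..##. => .  t=5,i=6
  [5] ..#.# => #  t=0,i=13
  [4] ..#.. => #  t=3,i=12
  [3] ...## => #  t=0,i=3
  [2] ...#. => #  t=3,i=11
  [1] ....# => .  t=2,i=4
  [0] ..... => .  t=2,i=3
  bits 01000111100011111011001100111100 = 1200599868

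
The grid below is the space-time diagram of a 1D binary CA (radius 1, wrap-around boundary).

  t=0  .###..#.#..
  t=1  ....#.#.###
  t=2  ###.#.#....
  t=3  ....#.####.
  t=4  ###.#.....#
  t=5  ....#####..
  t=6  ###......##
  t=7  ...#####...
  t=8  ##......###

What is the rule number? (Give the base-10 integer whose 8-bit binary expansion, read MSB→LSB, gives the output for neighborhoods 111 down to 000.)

21

  ###|.  b7=0 t=0,i=2
  ##.|.  b6=0 t=0,i=3
  #.#|.  b5=0 t=0,i=7
  #..|#  b4=1 t=0,i=4
  .##|.  b3=0 t=0,i=1
  .#.|#  b2=1 t=0,i=6
  ..#|.  b1=0 t=0,i=0
  ...|#  b0=1 t=0,i=10
  bits 00010101 = 21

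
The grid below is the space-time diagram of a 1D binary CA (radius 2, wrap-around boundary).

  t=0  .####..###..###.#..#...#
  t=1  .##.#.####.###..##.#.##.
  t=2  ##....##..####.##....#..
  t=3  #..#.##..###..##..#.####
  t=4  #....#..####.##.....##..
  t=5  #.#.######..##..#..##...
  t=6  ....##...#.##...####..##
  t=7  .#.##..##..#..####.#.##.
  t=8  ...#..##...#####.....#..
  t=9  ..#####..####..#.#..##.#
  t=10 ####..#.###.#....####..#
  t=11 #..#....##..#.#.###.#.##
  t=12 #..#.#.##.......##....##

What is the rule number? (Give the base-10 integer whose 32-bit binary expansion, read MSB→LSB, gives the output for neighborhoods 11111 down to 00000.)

  nb #####: next=.  (t=3,i=22, bit31=0)
  nb ####.: next=.  (t=0,i=3, bit30=0)
  nb ###.#: next=.  (t=0,i=14, bit29=0)
  nb ###..: next=#  (t=0,i=4, bit28=1)
  nb ##.##: next=#  (t=1,i=10, bit27=1)
  nb ##.#.: next=.  (t=0,i=15, bit26=0)
  nb ##..#: next=.  (t=0,i=5, bit25=0)
  nb ##...: next=.  (t=2,i=2, bit24=0)
  nb #.###: next=#  (t=0,i=1, bit23=1)
  nb #.##.: next=#  (t=1,i=21, bit22=1)
  nb #.#.#: next=.  (t=1,i=4, bit21=0)
  nb #.#..: next=#  (t=0,i=16, bit20=1)
  nb #..##: next=#  (t=0,i=6, bit19=1)
  nb #..#.: next=.  (t=0,i=18, bit18=0)
  nb #...#: next=#  (t=0,i=21, bit17=1)
  nb #....: next=#  (t=2,i=3, bit16=1)
  nb .####: next=#  (t=0,i=2, bit15=1)
  nb .###.: next=#  (t=0,i=8, bit14=1)
  nb .##.#: next=.  (t=1,i=2, bit13=0)
  nb .##..: next=.  (t=1,i=22, bit12=0)
  nb .#.##: next=.  (t=0,i=0, bit11=0)
  nb .#.#.: next=.  (t=5,i=1, bit10=0)
  nb .#..#: next=#  (t=0,i=17, bit9=1)
  nb .#...: next=.  (t=0,i=20, bit8=0)
  nb ..###: next=#  (t=0,i=7, bit7=1)
  nb ..##.: next=#  (t=1,i=1, bit6=1)
  nb ..#.#: next=.  (t=0,i=23, bit5=0)
  nb ..#..: next=#  (t=0,i=19, bit4=1)
  nb ...##: next=#  (t=2,i=5, bit3=1)
  nb ...#.: next=#  (t=0,i=22, bit2=1)
  nb ....#: next=.  (t=2,i=4, bit1=0)
  nb .....: next=.  (t=4,i=17, bit0=0)
  bits 00011000110110111100001011011100 = 417055452

417055452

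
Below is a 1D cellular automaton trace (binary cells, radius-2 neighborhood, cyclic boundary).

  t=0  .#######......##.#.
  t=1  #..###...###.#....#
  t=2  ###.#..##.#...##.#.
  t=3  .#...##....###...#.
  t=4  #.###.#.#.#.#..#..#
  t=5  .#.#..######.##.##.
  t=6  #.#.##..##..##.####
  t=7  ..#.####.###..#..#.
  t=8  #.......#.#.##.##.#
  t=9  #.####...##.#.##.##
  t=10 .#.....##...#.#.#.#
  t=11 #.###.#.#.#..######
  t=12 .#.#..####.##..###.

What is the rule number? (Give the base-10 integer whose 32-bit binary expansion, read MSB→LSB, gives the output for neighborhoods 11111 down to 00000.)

  [31] ##### => #  t=0,i=3
  [30] ####. => .  t=0,i=6
  [29] ###.# => .  t=1,i=11
  [28] ###.. => .  t=0,i=7
  [27] ##.## => #  t=4,i=1
  [26] ##.#. => .  t=0,i=16
  [25] ##..# => #  t=1,i=1
  [24] ##... => .  t=0,i=8
  [23] #.### => .  t=2,i=0
  [22] #.##. => #  t=5,i=13
  [21] #.#.# => #  t=2,i=17
  [20] #.#.. => .  t=0,i=17
  [19] #..## => #  t=0,i=0
  [18] #..#. => #  t=3,i=0
  [17] #...# => #  t=1,i=7
  [16] #.... => #  t=0,i=9
  [15] .#### => .  t=0,i=2
  [14] .###. => #  t=1,i=4
  [13] .##.# => .  t=0,i=15
  [12] .##.. => #  t=1,i=0
  [11] .#.## => .  t=2,i=18
  [10] .#.#. => #  t=4,i=7
  [9] .#..# => #  t=0,i=18
  [8] .#... => #  t=1,i=14
  [7] ..### => .  t=0,i=1
  [6] ..##. => .  t=0,i=14
  [5] ..#.# => .  t=5,i=1
  [4] ..#.. => .  t=3,i=1
  [3] ...## => #  t=0,i=13
  [2] ...#. => .  t=3,i=16
  [1] ....# => .  t=0,i=12
  [0] ..... => #  t=0,i=10
  bits 10001010011011110101011100001001 = 2322552585

2322552585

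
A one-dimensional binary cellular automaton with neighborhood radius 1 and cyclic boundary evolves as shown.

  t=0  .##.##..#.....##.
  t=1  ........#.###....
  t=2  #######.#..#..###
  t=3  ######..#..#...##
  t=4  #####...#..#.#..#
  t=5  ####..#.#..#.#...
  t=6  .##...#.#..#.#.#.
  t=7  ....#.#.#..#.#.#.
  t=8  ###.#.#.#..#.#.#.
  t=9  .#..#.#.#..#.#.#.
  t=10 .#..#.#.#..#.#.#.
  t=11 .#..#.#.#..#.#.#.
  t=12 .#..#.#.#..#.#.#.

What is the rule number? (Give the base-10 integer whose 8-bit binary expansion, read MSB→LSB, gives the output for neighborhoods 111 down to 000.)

  nb ###: next=#  (t=1,i=11, bit7=1)
  nb ##.: next=.  (t=0,i=2, bit6=0)
  nb #.#: next=.  (t=0,i=3, bit5=0)
  nb #..: next=.  (t=0,i=6, bit4=0)
  nb .##: next=.  (t=0,i=1, bit3=0)
  nb .#.: next=#  (t=0,i=8, bit2=1)
  nb ..#: next=.  (t=0,i=0, bit1=0)
  nb ...: next=#  (t=0,i=10, bit0=1)
  bits 10000101 = 133

133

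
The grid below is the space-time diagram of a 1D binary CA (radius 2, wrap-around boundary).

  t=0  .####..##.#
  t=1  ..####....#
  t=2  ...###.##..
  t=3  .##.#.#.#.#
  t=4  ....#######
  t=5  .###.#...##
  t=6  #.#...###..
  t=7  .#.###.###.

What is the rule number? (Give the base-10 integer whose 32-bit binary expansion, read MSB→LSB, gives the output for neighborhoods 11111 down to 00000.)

  [31] ##### => .  t=4,i=6
  [30] ####. => #  t=0,i=3
  [29] ###.# => .  t=2,i=5
  [28] ###.. => #  t=0,i=4
  [27] ##.## => #  t=2,i=6
  [26] ##.#. => .  t=0,i=9
  [25] ##..# => #  t=0,i=5
  [24] ##... => .  t=1,i=6
  [23] #.### => .  t=0,i=1
  [22] #.##. => .  t=2,i=7
  [21] #.#.# => #  t=0,i=10
  [20] #.#.. => .  t=5,i=5
  [19] #..## => .  t=0,i=6
  [18] #..#. => .  t=6,i=10
  [17] #...# => #  t=5,i=7
  [16] #.... => #  t=1,i=7
  [15] .#### => #  t=0,i=2
  [14] .###. => #  t=2,i=4
  [13] .##.# => .  t=0,i=8
  [12] .##.. => #  t=2,i=8
  [11] .#.## => .  t=0,i=0
  [10] .#.#. => #  t=3,i=5
  [9] .#..# => .  t=1,i=0
  [8] .#... => #  t=5,i=6
  [7] ..### => .  t=1,i=2
  [6] ..##. => .  t=0,i=7
  [5] ..#.# => .  t=6,i=0
  [4] ..#.. => .  t=1,i=10
  [3] ...## => #  t=2,i=2
  [2] ...#. => .  t=1,i=9
  [1] ....# => #  t=1,i=8
  [0] ..... => .  t=2,i=0
  bits 01011010001000111101010100001010 = 1512297738

1512297738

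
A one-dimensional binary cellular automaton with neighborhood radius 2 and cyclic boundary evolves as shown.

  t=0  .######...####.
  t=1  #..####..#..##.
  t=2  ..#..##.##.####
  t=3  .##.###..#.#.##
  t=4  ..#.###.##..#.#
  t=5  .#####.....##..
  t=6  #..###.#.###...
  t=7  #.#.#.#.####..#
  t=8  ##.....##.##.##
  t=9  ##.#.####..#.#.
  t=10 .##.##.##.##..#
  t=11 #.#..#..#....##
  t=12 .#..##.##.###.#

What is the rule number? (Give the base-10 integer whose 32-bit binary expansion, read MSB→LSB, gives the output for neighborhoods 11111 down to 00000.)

3566037118

  ##### -> #   bit 31 = 1  t=0,i=3
  ####. -> #   bit 30 = 1  t=0,i=5
  ###.# -> .   bit 29 = 0  t=4,i=6
  ###.. -> #   bit 28 = 1  t=0,i=6
  ##.## -> .   bit 27 = 0  t=2,i=7
  ##.#. -> #   bit 26 = 1  t=1,i=14
  ##..# -> .   bit 25 = 0  t=0,i=14
  ##... -> .   bit 24 = 0  t=0,i=7
  #.### -> #   bit 23 = 1  t=2,i=11
  #.##. -> .   bit 22 = 0  t=2,i=8
  #.#.# -> .   bit 21 = 0  t=3,i=11
  #.#.. -> .   bit 20 = 0  t=1,i=0
  #..## -> #   bit 19 = 1  t=0,i=0
  #..#. -> #   bit 18 = 1  t=1,i=8
  #...# -> .   bit 17 = 0  t=0,i=8
  #.... -> #   bit 16 = 1  t=5,i=7
  .#### -> .   bit 15 = 0  t=0,i=2
  .###. -> #   bit 14 = 1  t=3,i=5
  .##.# -> #   bit 13 = 1  t=1,i=13
  .##.. -> .   bit 12 = 0  t=4,i=9
  .#.## -> #   bit 11 = 1  t=3,i=12
  .#.#. -> .   bit 10 = 0  t=3,i=10
  .#..# -> .   bit 9 = 0  t=1,i=1
  .#... -> .   bit 8 = 0  t=11,i=9
  ..### -> .   bit 7 = 0  t=0,i=1
  ..##. -> #   bit 6 = 1  t=1,i=12
  ..#.# -> #   bit 5 = 1  t=3,i=9
  ..#.. -> #   bit 4 = 1  t=1,i=9
  ...## -> #   bit 3 = 1  t=0,i=9
  ...#. -> #   bit 2 = 1  t=6,i=14
  ....# -> #   bit 1 = 1  t=5,i=9
  ..... -> .   bit 0 = 0  t=5,i=8
  bits 11010100100011010110100001111110 = 3566037118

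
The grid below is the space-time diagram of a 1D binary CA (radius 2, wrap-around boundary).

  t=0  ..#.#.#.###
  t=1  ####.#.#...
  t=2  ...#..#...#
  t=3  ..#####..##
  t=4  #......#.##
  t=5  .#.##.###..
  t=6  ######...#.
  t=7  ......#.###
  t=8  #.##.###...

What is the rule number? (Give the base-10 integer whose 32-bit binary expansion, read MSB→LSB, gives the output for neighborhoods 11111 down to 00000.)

  [31] ##### => .  t=3,i=4
  [30] ####. => .  t=1,i=2
  [29] ###.# => #  t=1,i=3
  [28] ###.. => .  t=0,i=10
  [27] ##.## => #  t=5,i=5
  [26] ##.#. => .  t=1,i=4
  [25] ##..# => #  t=0,i=0
  [24] ##... => #  t=4,i=1
  [23] #.### => .  t=0,i=8
  [22] #.##. => #  t=5,i=3
  [21] #.#.# => .  t=0,i=4
  [20] #.#.. => .  t=1,i=7
  [19] #..## => .  t=3,i=1
  [18] #..#. => #  t=0,i=1
  [17] #...# => .  t=1,i=9
  [16] #.... => .  t=4,i=2
  [15] .#### => .  t=1,i=1
  [14] .###. => .  t=0,i=9
  [13] .##.# => #  t=5,i=4
  [12] .##.. => #  t=3,i=10
  [11] .#.## => #  t=0,i=7
  [10] .#.#. => #  t=0,i=3
  [9] .#..# => #  t=2,i=4
  [8] .#... => .  t=1,i=8
  [7] ..### => .  t=1,i=0
  [6] ..##. => #  t=3,i=9
  [5] ..#.# => #  t=0,i=2
  [4] ..#.. => #  t=2,i=3
  [3] ...## => #  t=1,i=10
  [2] ...#. => #  t=2,i=2
  [1] ....# => .  t=4,i=5
  [0] ..... => #  t=4,i=3
  bits 00101011010001000011111001111101 = 725892733

725892733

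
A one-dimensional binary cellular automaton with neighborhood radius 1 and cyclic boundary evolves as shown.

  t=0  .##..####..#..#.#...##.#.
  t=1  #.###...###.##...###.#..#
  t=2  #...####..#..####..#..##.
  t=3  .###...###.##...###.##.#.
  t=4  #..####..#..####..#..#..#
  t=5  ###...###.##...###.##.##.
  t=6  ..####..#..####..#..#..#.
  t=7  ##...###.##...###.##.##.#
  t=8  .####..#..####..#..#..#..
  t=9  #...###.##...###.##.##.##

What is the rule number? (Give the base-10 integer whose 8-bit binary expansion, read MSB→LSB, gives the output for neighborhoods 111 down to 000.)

83

  ###|.  b7=0 t=0,i=6
  ##.|#  b6=1 t=0,i=2
  #.#|.  b5=0 t=0,i=15
  #..|#  b4=1 t=0,i=3
  .##|.  b3=0 t=0,i=1
  .#.|.  b2=0 t=0,i=11
  ..#|#  b1=1 t=0,i=0
  ...|#  b0=1 t=0,i=18
  bits 01010011 = 83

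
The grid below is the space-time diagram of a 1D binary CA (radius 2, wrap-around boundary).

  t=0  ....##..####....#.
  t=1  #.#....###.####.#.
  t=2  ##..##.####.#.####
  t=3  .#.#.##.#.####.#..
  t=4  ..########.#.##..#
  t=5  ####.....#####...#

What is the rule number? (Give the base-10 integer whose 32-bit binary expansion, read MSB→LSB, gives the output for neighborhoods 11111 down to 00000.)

1030483602

  #####|.  b31=0 t=2,i=16
  ####.|.  b30=0 t=0,i=10
  ###.#|#  b29=1 t=1,i=9
  ###..|#  b28=1 t=0,i=11
  ##.##|#  b27=1 t=1,i=10
  ##.#.|#  b26=1 t=1,i=15
  ##..#|.  b25=0 t=0,i=6
  ##...|#  b24=1 t=0,i=12
  #.###|.  b23=0 t=1,i=11
  #.##.|#  b22=1 t=3,i=5
  #.#.#|#  b21=1 t=1,i=0
  #.#..|.  b20=0 t=1,i=2
  #..##|#  b19=1 t=0,i=7
  #..#.|.  b18=0 t=4,i=16
  #...#|#  b17=1 t=3,i=17
  #....|#  b16=1 t=0,i=0
  .####|#  b15=1 t=0,i=9
  .###.|#  b14=1 t=1,i=8
  .##.#|#  b13=1 t=2,i=5
  .##..|.  b12=0 t=0,i=5
  .#.##|#  b11=1 t=2,i=13
  .#.#.|#  b10=1 t=1,i=1
  .#..#|#  b9=1 t=4,i=0
  .#...|.  b8=0 t=0,i=17
  ..###|#  b7=1 t=0,i=8
  ..##.|.  b6=0 t=0,i=4
  ..#.#|.  b5=0 t=3,i=1
  ..#..|#  b4=1 t=0,i=16
  ...##|.  b3=0 t=0,i=3
  ...#.|.  b2=0 t=0,i=15
  ....#|#  b1=1 t=0,i=2
  .....|.  b0=0 t=0,i=1
  bits 00111101011010111110111010010010 = 1030483602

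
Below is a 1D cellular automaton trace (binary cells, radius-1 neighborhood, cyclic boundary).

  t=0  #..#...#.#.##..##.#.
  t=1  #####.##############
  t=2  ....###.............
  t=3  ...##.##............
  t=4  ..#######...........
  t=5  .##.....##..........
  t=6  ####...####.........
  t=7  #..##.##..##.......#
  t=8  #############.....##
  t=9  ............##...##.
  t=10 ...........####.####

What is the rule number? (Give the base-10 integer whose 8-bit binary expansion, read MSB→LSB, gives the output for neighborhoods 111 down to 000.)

126

  ### -> .   bit 7 = 0  t=1,i=0
  ##. -> #   bit 6 = 1  t=0,i=12
  #.# -> #   bit 5 = 1  t=0,i=8
  #.. -> #   bit 4 = 1  t=0,i=1
  .## -> #   bit 3 = 1  t=0,i=11
  .#. -> #   bit 2 = 1  t=0,i=0
  ..# -> #   bit 1 = 1  t=0,i=2
  ... -> .   bit 0 = 0  t=0,i=5
  bits 01111110 = 126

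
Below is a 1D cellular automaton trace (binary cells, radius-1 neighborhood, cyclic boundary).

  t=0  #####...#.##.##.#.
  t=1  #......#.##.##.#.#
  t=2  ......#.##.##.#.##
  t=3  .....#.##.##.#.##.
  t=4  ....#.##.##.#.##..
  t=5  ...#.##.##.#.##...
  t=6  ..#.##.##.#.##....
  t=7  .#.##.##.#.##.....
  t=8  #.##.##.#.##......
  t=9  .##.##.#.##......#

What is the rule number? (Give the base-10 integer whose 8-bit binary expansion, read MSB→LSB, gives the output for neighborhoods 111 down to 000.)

42

  ###|.  b7=0 t=0,i=1
  ##.|.  b6=0 t=0,i=4
  #.#|#  b5=1 t=0,i=9
  #..|.  b4=0 t=0,i=5
  .##|#  b3=1 t=0,i=0
  .#.|.  b2=0 t=0,i=8
  ..#|#  b1=1 t=0,i=7
  ...|.  b0=0 t=0,i=6
  bits 00101010 = 42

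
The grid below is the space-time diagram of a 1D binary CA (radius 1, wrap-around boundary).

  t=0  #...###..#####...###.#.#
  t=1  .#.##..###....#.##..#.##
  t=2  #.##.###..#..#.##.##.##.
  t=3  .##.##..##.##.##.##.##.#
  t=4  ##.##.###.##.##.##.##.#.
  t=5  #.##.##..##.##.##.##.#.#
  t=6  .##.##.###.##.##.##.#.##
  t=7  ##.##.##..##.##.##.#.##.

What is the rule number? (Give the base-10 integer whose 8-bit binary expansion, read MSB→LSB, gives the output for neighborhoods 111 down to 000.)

  [7] ### => .  t=0,i=5
  [6] ##. => .  t=0,i=0
  [5] #.# => #  t=0,i=20
  [4] #.. => #  t=0,i=1
  [3] .## => #  t=0,i=4
  [2] .#. => .  t=0,i=21
  [1] ..# => #  t=0,i=3
  [0] ... => .  t=0,i=2
  bits 00111010 = 58

58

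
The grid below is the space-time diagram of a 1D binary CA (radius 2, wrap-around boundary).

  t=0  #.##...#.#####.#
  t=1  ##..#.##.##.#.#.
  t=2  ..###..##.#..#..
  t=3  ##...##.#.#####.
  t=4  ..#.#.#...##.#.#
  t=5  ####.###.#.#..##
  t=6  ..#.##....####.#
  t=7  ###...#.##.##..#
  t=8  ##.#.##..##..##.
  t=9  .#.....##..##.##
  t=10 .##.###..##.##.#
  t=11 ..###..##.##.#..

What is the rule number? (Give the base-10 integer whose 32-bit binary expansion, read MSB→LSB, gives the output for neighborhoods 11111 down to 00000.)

  ##### -> .   bit 31 = 0  t=0,i=11
  ####. -> #   bit 30 = 1  t=0,i=12
  ###.# -> .   bit 29 = 0  t=0,i=13
  ###.. -> .   bit 28 = 0  t=2,i=4
  ##.## -> #   bit 27 = 1  t=0,i=1
  ##.#. -> .   bit 26 = 0  t=1,i=11
  ##..# -> #   bit 25 = 1  t=1,i=2
  ##... -> #   bit 24 = 1  t=0,i=4
  #.### -> #   bit 23 = 1  t=0,i=9
  #.##. -> .   bit 22 = 0  t=0,i=2
  #.#.# -> .   bit 21 = 0  t=1,i=12
  #.#.. -> #   bit 20 = 1  t=2,i=10
  #..## -> #   bit 19 = 1  t=2,i=6
  #..#. -> #   bit 18 = 1  t=1,i=3
  #...# -> .   bit 17 = 0  t=0,i=5
  #.... -> .   bit 16 = 0  t=2,i=15
  .#### -> #   bit 15 = 1  t=0,i=10
  .###. -> .   bit 14 = 0  t=2,i=3
  .##.# -> #   bit 13 = 1  t=0,i=0
  .##.. -> .   bit 12 = 0  t=0,i=3
  .#.## -> .   bit 11 = 0  t=0,i=8
  .#.#. -> #   bit 10 = 1  t=1,i=13
  .#..# -> #   bit 9 = 1  t=2,i=11
  .#... -> #   bit 8 = 1  t=2,i=14
  ..### -> .   bit 7 = 0  t=2,i=2
  ..##. -> .   bit 6 = 0  t=2,i=7
  ..#.# -> #   bit 5 = 1  t=0,i=7
  ..#.. -> #   bit 4 = 1  t=2,i=13
  ...## -> #   bit 3 = 1  t=2,i=1
  ...#. -> #   bit 2 = 1  t=0,i=6
  ....# -> #   bit 1 = 1  t=2,i=0
  ..... -> #   bit 0 = 1  t=9,i=4
  bits 01001011100111001010011100111111 = 1268557631

1268557631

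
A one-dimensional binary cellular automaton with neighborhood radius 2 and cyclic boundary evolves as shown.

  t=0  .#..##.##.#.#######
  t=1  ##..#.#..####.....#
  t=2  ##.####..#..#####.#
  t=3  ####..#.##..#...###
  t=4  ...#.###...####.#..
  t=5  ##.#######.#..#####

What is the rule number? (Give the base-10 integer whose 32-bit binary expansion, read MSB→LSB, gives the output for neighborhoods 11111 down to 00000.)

  #####|.  b31=0 t=0,i=14
  ####.|.  b30=0 t=0,i=17
  ###.#|#  b29=1 t=0,i=18
  ###..|#  b28=1 t=1,i=1
  ##.##|#  b27=1 t=0,i=6
  ##.#.|#  b26=1 t=0,i=0
  ##..#|.  b25=0 t=1,i=2
  ##...|#  b24=1 t=1,i=13
  #.###|#  b23=1 t=0,i=12
  #.##.|.  b22=0 t=0,i=7
  #.#.#|#  b21=1 t=0,i=10
  #.#..|#  b20=1 t=0,i=1
  #..##|.  b19=0 t=0,i=3
  #..#.|#  b18=1 t=1,i=3
  #...#|#  b17=1 t=3,i=14
  #....|#  b16=1 t=1,i=14
  .####|.  b15=0 t=0,i=13
  .###.|#  b14=1 t=1,i=0
  .##.#|.  b13=0 t=0,i=5
  .##..|.  b12=0 t=3,i=9
  .#.##|#  b11=1 t=0,i=11
  .#.#.|#  b10=1 t=1,i=5
  .#..#|.  b9=0 t=0,i=2
  .#...|#  b8=1 t=3,i=13
  ..###|#  b7=1 t=1,i=9
  ..##.|#  b6=1 t=0,i=4
  ..#.#|#  b5=1 t=1,i=4
  ..#..|#  b4=1 t=2,i=9
  ...##|.  b3=0 t=1,i=17
  ...#.|.  b2=0 t=4,i=2
  ....#|#  b1=1 t=1,i=16
  .....|#  b0=1 t=1,i=15
  bits 00111101101101110100110111110011 = 1035423219

1035423219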